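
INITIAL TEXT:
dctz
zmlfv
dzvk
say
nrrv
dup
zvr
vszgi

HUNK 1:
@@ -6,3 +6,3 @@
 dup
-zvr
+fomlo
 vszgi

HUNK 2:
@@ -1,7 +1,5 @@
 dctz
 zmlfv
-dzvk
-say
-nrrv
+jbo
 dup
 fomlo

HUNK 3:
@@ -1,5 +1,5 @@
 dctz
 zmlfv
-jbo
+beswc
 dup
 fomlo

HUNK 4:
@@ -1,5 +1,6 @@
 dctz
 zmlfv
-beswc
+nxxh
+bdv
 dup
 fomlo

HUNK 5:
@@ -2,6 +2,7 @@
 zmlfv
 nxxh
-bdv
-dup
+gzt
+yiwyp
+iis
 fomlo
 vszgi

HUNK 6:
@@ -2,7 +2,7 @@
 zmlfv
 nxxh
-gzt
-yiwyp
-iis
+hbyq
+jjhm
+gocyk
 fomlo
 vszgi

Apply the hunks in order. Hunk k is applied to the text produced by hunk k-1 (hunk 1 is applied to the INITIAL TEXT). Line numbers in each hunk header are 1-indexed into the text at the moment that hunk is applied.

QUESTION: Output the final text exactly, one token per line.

Answer: dctz
zmlfv
nxxh
hbyq
jjhm
gocyk
fomlo
vszgi

Derivation:
Hunk 1: at line 6 remove [zvr] add [fomlo] -> 8 lines: dctz zmlfv dzvk say nrrv dup fomlo vszgi
Hunk 2: at line 1 remove [dzvk,say,nrrv] add [jbo] -> 6 lines: dctz zmlfv jbo dup fomlo vszgi
Hunk 3: at line 1 remove [jbo] add [beswc] -> 6 lines: dctz zmlfv beswc dup fomlo vszgi
Hunk 4: at line 1 remove [beswc] add [nxxh,bdv] -> 7 lines: dctz zmlfv nxxh bdv dup fomlo vszgi
Hunk 5: at line 2 remove [bdv,dup] add [gzt,yiwyp,iis] -> 8 lines: dctz zmlfv nxxh gzt yiwyp iis fomlo vszgi
Hunk 6: at line 2 remove [gzt,yiwyp,iis] add [hbyq,jjhm,gocyk] -> 8 lines: dctz zmlfv nxxh hbyq jjhm gocyk fomlo vszgi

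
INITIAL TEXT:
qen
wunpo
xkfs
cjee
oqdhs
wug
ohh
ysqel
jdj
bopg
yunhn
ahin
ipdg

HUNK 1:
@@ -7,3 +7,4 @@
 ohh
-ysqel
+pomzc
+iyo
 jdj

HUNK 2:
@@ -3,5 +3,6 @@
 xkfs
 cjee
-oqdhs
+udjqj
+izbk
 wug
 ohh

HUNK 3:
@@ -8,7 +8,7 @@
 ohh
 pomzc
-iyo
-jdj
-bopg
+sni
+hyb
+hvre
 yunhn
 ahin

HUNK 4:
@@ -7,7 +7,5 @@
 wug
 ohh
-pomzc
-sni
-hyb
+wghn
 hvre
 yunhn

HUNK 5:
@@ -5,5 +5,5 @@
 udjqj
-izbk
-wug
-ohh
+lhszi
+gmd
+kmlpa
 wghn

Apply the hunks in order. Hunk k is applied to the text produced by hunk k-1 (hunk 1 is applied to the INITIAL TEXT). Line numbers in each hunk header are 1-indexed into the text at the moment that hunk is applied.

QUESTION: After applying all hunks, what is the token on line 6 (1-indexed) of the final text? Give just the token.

Hunk 1: at line 7 remove [ysqel] add [pomzc,iyo] -> 14 lines: qen wunpo xkfs cjee oqdhs wug ohh pomzc iyo jdj bopg yunhn ahin ipdg
Hunk 2: at line 3 remove [oqdhs] add [udjqj,izbk] -> 15 lines: qen wunpo xkfs cjee udjqj izbk wug ohh pomzc iyo jdj bopg yunhn ahin ipdg
Hunk 3: at line 8 remove [iyo,jdj,bopg] add [sni,hyb,hvre] -> 15 lines: qen wunpo xkfs cjee udjqj izbk wug ohh pomzc sni hyb hvre yunhn ahin ipdg
Hunk 4: at line 7 remove [pomzc,sni,hyb] add [wghn] -> 13 lines: qen wunpo xkfs cjee udjqj izbk wug ohh wghn hvre yunhn ahin ipdg
Hunk 5: at line 5 remove [izbk,wug,ohh] add [lhszi,gmd,kmlpa] -> 13 lines: qen wunpo xkfs cjee udjqj lhszi gmd kmlpa wghn hvre yunhn ahin ipdg
Final line 6: lhszi

Answer: lhszi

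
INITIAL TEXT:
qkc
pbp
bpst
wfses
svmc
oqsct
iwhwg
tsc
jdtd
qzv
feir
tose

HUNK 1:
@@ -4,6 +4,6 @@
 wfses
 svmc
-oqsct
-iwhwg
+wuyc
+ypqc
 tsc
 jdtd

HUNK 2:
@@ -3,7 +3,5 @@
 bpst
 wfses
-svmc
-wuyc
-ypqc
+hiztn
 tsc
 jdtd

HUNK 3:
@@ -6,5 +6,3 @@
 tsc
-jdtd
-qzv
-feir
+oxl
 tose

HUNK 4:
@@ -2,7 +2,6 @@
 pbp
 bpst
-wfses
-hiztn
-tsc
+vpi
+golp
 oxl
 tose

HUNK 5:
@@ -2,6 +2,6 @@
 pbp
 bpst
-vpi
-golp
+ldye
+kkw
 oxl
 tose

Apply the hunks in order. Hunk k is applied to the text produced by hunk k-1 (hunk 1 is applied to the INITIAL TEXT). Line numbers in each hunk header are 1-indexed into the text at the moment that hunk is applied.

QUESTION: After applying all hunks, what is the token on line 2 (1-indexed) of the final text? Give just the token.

Answer: pbp

Derivation:
Hunk 1: at line 4 remove [oqsct,iwhwg] add [wuyc,ypqc] -> 12 lines: qkc pbp bpst wfses svmc wuyc ypqc tsc jdtd qzv feir tose
Hunk 2: at line 3 remove [svmc,wuyc,ypqc] add [hiztn] -> 10 lines: qkc pbp bpst wfses hiztn tsc jdtd qzv feir tose
Hunk 3: at line 6 remove [jdtd,qzv,feir] add [oxl] -> 8 lines: qkc pbp bpst wfses hiztn tsc oxl tose
Hunk 4: at line 2 remove [wfses,hiztn,tsc] add [vpi,golp] -> 7 lines: qkc pbp bpst vpi golp oxl tose
Hunk 5: at line 2 remove [vpi,golp] add [ldye,kkw] -> 7 lines: qkc pbp bpst ldye kkw oxl tose
Final line 2: pbp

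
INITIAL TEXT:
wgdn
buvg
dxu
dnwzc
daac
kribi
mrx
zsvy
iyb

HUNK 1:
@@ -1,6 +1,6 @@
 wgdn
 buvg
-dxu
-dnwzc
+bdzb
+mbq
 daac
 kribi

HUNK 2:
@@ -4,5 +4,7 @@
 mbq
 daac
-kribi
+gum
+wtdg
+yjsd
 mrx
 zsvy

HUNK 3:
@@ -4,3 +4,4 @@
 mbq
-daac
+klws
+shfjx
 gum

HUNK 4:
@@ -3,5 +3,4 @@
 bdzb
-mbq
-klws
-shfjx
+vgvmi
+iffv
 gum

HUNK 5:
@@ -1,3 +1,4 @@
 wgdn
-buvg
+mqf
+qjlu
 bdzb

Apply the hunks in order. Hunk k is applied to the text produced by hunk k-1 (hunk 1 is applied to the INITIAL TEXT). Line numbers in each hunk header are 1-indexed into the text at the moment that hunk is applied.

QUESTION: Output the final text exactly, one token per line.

Hunk 1: at line 1 remove [dxu,dnwzc] add [bdzb,mbq] -> 9 lines: wgdn buvg bdzb mbq daac kribi mrx zsvy iyb
Hunk 2: at line 4 remove [kribi] add [gum,wtdg,yjsd] -> 11 lines: wgdn buvg bdzb mbq daac gum wtdg yjsd mrx zsvy iyb
Hunk 3: at line 4 remove [daac] add [klws,shfjx] -> 12 lines: wgdn buvg bdzb mbq klws shfjx gum wtdg yjsd mrx zsvy iyb
Hunk 4: at line 3 remove [mbq,klws,shfjx] add [vgvmi,iffv] -> 11 lines: wgdn buvg bdzb vgvmi iffv gum wtdg yjsd mrx zsvy iyb
Hunk 5: at line 1 remove [buvg] add [mqf,qjlu] -> 12 lines: wgdn mqf qjlu bdzb vgvmi iffv gum wtdg yjsd mrx zsvy iyb

Answer: wgdn
mqf
qjlu
bdzb
vgvmi
iffv
gum
wtdg
yjsd
mrx
zsvy
iyb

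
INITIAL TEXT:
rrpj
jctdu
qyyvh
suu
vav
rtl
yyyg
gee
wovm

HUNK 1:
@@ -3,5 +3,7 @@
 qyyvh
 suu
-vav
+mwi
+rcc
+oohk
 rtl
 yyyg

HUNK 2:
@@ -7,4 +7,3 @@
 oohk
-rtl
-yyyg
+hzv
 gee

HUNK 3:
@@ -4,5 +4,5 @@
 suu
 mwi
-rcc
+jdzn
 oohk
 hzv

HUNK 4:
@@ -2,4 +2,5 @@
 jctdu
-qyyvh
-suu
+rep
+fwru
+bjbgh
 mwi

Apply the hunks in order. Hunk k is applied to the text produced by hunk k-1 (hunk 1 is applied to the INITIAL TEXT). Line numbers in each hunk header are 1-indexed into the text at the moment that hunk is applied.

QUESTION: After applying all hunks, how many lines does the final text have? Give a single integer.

Hunk 1: at line 3 remove [vav] add [mwi,rcc,oohk] -> 11 lines: rrpj jctdu qyyvh suu mwi rcc oohk rtl yyyg gee wovm
Hunk 2: at line 7 remove [rtl,yyyg] add [hzv] -> 10 lines: rrpj jctdu qyyvh suu mwi rcc oohk hzv gee wovm
Hunk 3: at line 4 remove [rcc] add [jdzn] -> 10 lines: rrpj jctdu qyyvh suu mwi jdzn oohk hzv gee wovm
Hunk 4: at line 2 remove [qyyvh,suu] add [rep,fwru,bjbgh] -> 11 lines: rrpj jctdu rep fwru bjbgh mwi jdzn oohk hzv gee wovm
Final line count: 11

Answer: 11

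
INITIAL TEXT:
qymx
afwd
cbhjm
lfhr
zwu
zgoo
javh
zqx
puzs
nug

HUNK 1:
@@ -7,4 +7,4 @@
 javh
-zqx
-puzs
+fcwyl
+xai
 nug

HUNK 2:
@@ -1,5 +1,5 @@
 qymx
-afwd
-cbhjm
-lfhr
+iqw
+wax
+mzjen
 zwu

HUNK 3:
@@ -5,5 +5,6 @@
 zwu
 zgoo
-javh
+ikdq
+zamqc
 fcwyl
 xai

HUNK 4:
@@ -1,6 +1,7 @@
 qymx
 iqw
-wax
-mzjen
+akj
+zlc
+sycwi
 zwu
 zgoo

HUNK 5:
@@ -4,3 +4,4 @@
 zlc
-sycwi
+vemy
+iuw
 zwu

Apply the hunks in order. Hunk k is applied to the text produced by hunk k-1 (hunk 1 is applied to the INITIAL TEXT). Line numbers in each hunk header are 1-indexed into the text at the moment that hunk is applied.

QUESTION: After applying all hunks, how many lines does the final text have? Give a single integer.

Hunk 1: at line 7 remove [zqx,puzs] add [fcwyl,xai] -> 10 lines: qymx afwd cbhjm lfhr zwu zgoo javh fcwyl xai nug
Hunk 2: at line 1 remove [afwd,cbhjm,lfhr] add [iqw,wax,mzjen] -> 10 lines: qymx iqw wax mzjen zwu zgoo javh fcwyl xai nug
Hunk 3: at line 5 remove [javh] add [ikdq,zamqc] -> 11 lines: qymx iqw wax mzjen zwu zgoo ikdq zamqc fcwyl xai nug
Hunk 4: at line 1 remove [wax,mzjen] add [akj,zlc,sycwi] -> 12 lines: qymx iqw akj zlc sycwi zwu zgoo ikdq zamqc fcwyl xai nug
Hunk 5: at line 4 remove [sycwi] add [vemy,iuw] -> 13 lines: qymx iqw akj zlc vemy iuw zwu zgoo ikdq zamqc fcwyl xai nug
Final line count: 13

Answer: 13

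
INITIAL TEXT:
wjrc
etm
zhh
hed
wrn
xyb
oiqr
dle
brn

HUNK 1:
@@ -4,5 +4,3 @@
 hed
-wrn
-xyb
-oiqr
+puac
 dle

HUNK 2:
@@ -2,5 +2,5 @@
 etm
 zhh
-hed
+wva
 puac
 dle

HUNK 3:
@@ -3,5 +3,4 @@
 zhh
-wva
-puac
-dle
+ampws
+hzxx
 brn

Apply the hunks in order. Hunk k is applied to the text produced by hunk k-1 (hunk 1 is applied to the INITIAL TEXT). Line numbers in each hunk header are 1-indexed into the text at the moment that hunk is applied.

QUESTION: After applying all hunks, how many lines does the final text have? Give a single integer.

Hunk 1: at line 4 remove [wrn,xyb,oiqr] add [puac] -> 7 lines: wjrc etm zhh hed puac dle brn
Hunk 2: at line 2 remove [hed] add [wva] -> 7 lines: wjrc etm zhh wva puac dle brn
Hunk 3: at line 3 remove [wva,puac,dle] add [ampws,hzxx] -> 6 lines: wjrc etm zhh ampws hzxx brn
Final line count: 6

Answer: 6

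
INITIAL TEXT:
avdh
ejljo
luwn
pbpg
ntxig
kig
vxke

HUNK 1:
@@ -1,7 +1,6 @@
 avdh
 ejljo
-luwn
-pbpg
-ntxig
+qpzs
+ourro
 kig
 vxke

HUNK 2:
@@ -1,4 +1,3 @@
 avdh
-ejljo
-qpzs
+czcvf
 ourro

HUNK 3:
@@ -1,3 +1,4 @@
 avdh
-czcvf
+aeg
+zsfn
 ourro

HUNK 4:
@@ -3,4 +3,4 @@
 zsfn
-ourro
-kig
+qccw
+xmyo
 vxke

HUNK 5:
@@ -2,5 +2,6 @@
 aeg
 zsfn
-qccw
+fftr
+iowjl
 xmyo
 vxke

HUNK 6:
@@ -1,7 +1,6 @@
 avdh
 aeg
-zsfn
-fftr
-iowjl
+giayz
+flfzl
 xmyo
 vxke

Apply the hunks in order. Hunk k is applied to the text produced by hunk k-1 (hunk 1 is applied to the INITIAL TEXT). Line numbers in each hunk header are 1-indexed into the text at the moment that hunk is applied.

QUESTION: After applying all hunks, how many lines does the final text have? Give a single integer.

Answer: 6

Derivation:
Hunk 1: at line 1 remove [luwn,pbpg,ntxig] add [qpzs,ourro] -> 6 lines: avdh ejljo qpzs ourro kig vxke
Hunk 2: at line 1 remove [ejljo,qpzs] add [czcvf] -> 5 lines: avdh czcvf ourro kig vxke
Hunk 3: at line 1 remove [czcvf] add [aeg,zsfn] -> 6 lines: avdh aeg zsfn ourro kig vxke
Hunk 4: at line 3 remove [ourro,kig] add [qccw,xmyo] -> 6 lines: avdh aeg zsfn qccw xmyo vxke
Hunk 5: at line 2 remove [qccw] add [fftr,iowjl] -> 7 lines: avdh aeg zsfn fftr iowjl xmyo vxke
Hunk 6: at line 1 remove [zsfn,fftr,iowjl] add [giayz,flfzl] -> 6 lines: avdh aeg giayz flfzl xmyo vxke
Final line count: 6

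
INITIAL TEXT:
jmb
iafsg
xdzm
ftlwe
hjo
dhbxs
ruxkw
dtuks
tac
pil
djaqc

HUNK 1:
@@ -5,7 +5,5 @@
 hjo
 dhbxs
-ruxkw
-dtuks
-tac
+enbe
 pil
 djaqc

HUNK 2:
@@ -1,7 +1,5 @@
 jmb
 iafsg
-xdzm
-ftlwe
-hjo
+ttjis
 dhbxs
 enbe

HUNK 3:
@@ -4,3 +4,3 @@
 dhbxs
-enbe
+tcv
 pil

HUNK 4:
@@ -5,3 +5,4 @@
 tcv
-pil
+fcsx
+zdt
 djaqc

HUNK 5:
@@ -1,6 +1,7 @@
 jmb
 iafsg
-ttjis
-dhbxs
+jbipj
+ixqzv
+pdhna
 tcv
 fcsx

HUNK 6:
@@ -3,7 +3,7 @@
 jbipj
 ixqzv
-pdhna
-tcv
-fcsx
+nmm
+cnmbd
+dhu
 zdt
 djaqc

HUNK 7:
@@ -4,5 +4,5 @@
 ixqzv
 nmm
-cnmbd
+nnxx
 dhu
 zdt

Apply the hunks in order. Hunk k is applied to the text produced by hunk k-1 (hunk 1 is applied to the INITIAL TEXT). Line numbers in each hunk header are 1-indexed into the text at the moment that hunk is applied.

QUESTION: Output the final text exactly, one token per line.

Hunk 1: at line 5 remove [ruxkw,dtuks,tac] add [enbe] -> 9 lines: jmb iafsg xdzm ftlwe hjo dhbxs enbe pil djaqc
Hunk 2: at line 1 remove [xdzm,ftlwe,hjo] add [ttjis] -> 7 lines: jmb iafsg ttjis dhbxs enbe pil djaqc
Hunk 3: at line 4 remove [enbe] add [tcv] -> 7 lines: jmb iafsg ttjis dhbxs tcv pil djaqc
Hunk 4: at line 5 remove [pil] add [fcsx,zdt] -> 8 lines: jmb iafsg ttjis dhbxs tcv fcsx zdt djaqc
Hunk 5: at line 1 remove [ttjis,dhbxs] add [jbipj,ixqzv,pdhna] -> 9 lines: jmb iafsg jbipj ixqzv pdhna tcv fcsx zdt djaqc
Hunk 6: at line 3 remove [pdhna,tcv,fcsx] add [nmm,cnmbd,dhu] -> 9 lines: jmb iafsg jbipj ixqzv nmm cnmbd dhu zdt djaqc
Hunk 7: at line 4 remove [cnmbd] add [nnxx] -> 9 lines: jmb iafsg jbipj ixqzv nmm nnxx dhu zdt djaqc

Answer: jmb
iafsg
jbipj
ixqzv
nmm
nnxx
dhu
zdt
djaqc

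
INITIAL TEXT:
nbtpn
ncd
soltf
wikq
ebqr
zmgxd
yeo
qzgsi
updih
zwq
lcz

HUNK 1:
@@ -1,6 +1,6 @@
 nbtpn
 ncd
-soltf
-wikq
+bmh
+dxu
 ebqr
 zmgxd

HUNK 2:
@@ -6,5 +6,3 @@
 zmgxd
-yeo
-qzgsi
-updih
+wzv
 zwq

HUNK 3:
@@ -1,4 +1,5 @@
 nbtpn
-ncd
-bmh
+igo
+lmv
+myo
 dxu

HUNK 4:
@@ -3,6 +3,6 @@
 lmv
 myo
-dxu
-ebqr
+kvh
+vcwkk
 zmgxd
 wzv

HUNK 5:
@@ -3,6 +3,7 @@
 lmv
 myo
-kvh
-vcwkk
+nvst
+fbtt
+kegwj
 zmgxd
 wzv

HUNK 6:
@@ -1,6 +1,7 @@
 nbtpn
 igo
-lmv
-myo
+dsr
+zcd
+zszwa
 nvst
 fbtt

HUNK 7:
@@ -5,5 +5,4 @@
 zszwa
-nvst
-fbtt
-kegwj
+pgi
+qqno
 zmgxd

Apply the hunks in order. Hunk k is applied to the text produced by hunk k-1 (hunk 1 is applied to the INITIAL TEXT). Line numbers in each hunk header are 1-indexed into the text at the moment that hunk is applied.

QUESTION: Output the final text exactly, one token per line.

Answer: nbtpn
igo
dsr
zcd
zszwa
pgi
qqno
zmgxd
wzv
zwq
lcz

Derivation:
Hunk 1: at line 1 remove [soltf,wikq] add [bmh,dxu] -> 11 lines: nbtpn ncd bmh dxu ebqr zmgxd yeo qzgsi updih zwq lcz
Hunk 2: at line 6 remove [yeo,qzgsi,updih] add [wzv] -> 9 lines: nbtpn ncd bmh dxu ebqr zmgxd wzv zwq lcz
Hunk 3: at line 1 remove [ncd,bmh] add [igo,lmv,myo] -> 10 lines: nbtpn igo lmv myo dxu ebqr zmgxd wzv zwq lcz
Hunk 4: at line 3 remove [dxu,ebqr] add [kvh,vcwkk] -> 10 lines: nbtpn igo lmv myo kvh vcwkk zmgxd wzv zwq lcz
Hunk 5: at line 3 remove [kvh,vcwkk] add [nvst,fbtt,kegwj] -> 11 lines: nbtpn igo lmv myo nvst fbtt kegwj zmgxd wzv zwq lcz
Hunk 6: at line 1 remove [lmv,myo] add [dsr,zcd,zszwa] -> 12 lines: nbtpn igo dsr zcd zszwa nvst fbtt kegwj zmgxd wzv zwq lcz
Hunk 7: at line 5 remove [nvst,fbtt,kegwj] add [pgi,qqno] -> 11 lines: nbtpn igo dsr zcd zszwa pgi qqno zmgxd wzv zwq lcz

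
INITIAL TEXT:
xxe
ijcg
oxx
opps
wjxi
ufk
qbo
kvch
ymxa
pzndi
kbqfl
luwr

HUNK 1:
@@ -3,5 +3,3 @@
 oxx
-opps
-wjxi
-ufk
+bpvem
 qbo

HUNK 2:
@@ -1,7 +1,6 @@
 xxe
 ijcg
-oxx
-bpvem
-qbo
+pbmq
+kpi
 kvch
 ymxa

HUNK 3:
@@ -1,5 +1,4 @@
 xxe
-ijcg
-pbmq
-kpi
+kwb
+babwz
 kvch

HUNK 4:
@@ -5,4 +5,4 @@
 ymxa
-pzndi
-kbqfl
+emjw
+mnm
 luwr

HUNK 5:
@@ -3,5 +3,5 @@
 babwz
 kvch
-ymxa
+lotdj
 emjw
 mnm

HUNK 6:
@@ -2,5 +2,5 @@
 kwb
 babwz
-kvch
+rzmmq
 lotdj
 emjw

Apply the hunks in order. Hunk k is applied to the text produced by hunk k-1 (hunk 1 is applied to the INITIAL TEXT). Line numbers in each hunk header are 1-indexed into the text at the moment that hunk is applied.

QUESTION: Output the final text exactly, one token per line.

Hunk 1: at line 3 remove [opps,wjxi,ufk] add [bpvem] -> 10 lines: xxe ijcg oxx bpvem qbo kvch ymxa pzndi kbqfl luwr
Hunk 2: at line 1 remove [oxx,bpvem,qbo] add [pbmq,kpi] -> 9 lines: xxe ijcg pbmq kpi kvch ymxa pzndi kbqfl luwr
Hunk 3: at line 1 remove [ijcg,pbmq,kpi] add [kwb,babwz] -> 8 lines: xxe kwb babwz kvch ymxa pzndi kbqfl luwr
Hunk 4: at line 5 remove [pzndi,kbqfl] add [emjw,mnm] -> 8 lines: xxe kwb babwz kvch ymxa emjw mnm luwr
Hunk 5: at line 3 remove [ymxa] add [lotdj] -> 8 lines: xxe kwb babwz kvch lotdj emjw mnm luwr
Hunk 6: at line 2 remove [kvch] add [rzmmq] -> 8 lines: xxe kwb babwz rzmmq lotdj emjw mnm luwr

Answer: xxe
kwb
babwz
rzmmq
lotdj
emjw
mnm
luwr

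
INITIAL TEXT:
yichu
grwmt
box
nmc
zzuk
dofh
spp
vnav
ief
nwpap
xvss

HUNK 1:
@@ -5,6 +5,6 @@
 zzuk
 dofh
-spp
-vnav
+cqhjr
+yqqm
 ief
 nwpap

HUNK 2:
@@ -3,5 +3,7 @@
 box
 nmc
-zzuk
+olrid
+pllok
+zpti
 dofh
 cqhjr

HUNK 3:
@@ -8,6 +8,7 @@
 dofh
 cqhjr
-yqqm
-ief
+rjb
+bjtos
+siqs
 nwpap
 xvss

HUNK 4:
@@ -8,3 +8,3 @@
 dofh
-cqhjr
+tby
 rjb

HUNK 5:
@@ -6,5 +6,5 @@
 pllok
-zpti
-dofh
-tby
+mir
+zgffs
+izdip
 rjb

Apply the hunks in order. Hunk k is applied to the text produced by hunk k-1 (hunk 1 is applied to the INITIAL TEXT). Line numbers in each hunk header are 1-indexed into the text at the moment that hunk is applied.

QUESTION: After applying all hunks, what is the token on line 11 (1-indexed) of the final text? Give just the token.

Answer: bjtos

Derivation:
Hunk 1: at line 5 remove [spp,vnav] add [cqhjr,yqqm] -> 11 lines: yichu grwmt box nmc zzuk dofh cqhjr yqqm ief nwpap xvss
Hunk 2: at line 3 remove [zzuk] add [olrid,pllok,zpti] -> 13 lines: yichu grwmt box nmc olrid pllok zpti dofh cqhjr yqqm ief nwpap xvss
Hunk 3: at line 8 remove [yqqm,ief] add [rjb,bjtos,siqs] -> 14 lines: yichu grwmt box nmc olrid pllok zpti dofh cqhjr rjb bjtos siqs nwpap xvss
Hunk 4: at line 8 remove [cqhjr] add [tby] -> 14 lines: yichu grwmt box nmc olrid pllok zpti dofh tby rjb bjtos siqs nwpap xvss
Hunk 5: at line 6 remove [zpti,dofh,tby] add [mir,zgffs,izdip] -> 14 lines: yichu grwmt box nmc olrid pllok mir zgffs izdip rjb bjtos siqs nwpap xvss
Final line 11: bjtos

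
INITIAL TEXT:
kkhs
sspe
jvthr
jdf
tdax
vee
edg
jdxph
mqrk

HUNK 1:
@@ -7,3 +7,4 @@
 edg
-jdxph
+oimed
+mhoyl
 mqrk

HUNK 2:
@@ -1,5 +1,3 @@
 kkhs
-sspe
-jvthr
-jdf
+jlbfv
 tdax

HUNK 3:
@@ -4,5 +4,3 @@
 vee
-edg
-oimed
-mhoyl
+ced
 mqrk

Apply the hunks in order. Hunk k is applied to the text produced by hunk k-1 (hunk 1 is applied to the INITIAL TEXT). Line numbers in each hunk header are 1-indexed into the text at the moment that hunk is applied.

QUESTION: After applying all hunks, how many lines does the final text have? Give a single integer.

Answer: 6

Derivation:
Hunk 1: at line 7 remove [jdxph] add [oimed,mhoyl] -> 10 lines: kkhs sspe jvthr jdf tdax vee edg oimed mhoyl mqrk
Hunk 2: at line 1 remove [sspe,jvthr,jdf] add [jlbfv] -> 8 lines: kkhs jlbfv tdax vee edg oimed mhoyl mqrk
Hunk 3: at line 4 remove [edg,oimed,mhoyl] add [ced] -> 6 lines: kkhs jlbfv tdax vee ced mqrk
Final line count: 6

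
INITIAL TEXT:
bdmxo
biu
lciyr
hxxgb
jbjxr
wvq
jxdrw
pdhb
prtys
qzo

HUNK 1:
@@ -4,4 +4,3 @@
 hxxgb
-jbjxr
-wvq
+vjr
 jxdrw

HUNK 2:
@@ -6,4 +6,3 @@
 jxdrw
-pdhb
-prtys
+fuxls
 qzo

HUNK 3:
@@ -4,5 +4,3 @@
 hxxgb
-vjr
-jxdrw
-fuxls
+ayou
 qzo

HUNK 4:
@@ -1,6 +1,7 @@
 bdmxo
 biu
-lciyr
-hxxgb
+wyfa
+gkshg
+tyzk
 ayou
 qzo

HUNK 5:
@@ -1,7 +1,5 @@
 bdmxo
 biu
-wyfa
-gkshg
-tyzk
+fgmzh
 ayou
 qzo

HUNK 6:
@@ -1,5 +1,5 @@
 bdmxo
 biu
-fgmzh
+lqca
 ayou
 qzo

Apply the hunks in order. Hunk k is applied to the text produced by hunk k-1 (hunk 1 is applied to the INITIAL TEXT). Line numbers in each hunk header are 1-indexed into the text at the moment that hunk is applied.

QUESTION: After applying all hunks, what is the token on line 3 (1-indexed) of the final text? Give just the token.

Hunk 1: at line 4 remove [jbjxr,wvq] add [vjr] -> 9 lines: bdmxo biu lciyr hxxgb vjr jxdrw pdhb prtys qzo
Hunk 2: at line 6 remove [pdhb,prtys] add [fuxls] -> 8 lines: bdmxo biu lciyr hxxgb vjr jxdrw fuxls qzo
Hunk 3: at line 4 remove [vjr,jxdrw,fuxls] add [ayou] -> 6 lines: bdmxo biu lciyr hxxgb ayou qzo
Hunk 4: at line 1 remove [lciyr,hxxgb] add [wyfa,gkshg,tyzk] -> 7 lines: bdmxo biu wyfa gkshg tyzk ayou qzo
Hunk 5: at line 1 remove [wyfa,gkshg,tyzk] add [fgmzh] -> 5 lines: bdmxo biu fgmzh ayou qzo
Hunk 6: at line 1 remove [fgmzh] add [lqca] -> 5 lines: bdmxo biu lqca ayou qzo
Final line 3: lqca

Answer: lqca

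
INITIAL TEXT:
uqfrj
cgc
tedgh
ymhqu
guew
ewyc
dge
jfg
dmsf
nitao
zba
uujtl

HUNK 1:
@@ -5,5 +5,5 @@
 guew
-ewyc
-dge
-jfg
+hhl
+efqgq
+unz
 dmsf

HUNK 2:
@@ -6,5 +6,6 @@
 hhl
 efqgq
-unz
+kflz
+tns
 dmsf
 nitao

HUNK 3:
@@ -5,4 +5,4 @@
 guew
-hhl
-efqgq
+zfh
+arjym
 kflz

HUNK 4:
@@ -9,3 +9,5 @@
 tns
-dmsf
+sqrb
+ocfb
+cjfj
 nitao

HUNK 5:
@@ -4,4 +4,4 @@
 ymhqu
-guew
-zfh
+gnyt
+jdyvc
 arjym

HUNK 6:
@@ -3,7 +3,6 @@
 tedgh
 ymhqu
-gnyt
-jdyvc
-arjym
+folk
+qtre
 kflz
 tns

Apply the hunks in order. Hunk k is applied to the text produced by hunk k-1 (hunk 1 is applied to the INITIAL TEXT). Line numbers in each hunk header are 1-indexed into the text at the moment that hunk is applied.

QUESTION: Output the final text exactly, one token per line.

Hunk 1: at line 5 remove [ewyc,dge,jfg] add [hhl,efqgq,unz] -> 12 lines: uqfrj cgc tedgh ymhqu guew hhl efqgq unz dmsf nitao zba uujtl
Hunk 2: at line 6 remove [unz] add [kflz,tns] -> 13 lines: uqfrj cgc tedgh ymhqu guew hhl efqgq kflz tns dmsf nitao zba uujtl
Hunk 3: at line 5 remove [hhl,efqgq] add [zfh,arjym] -> 13 lines: uqfrj cgc tedgh ymhqu guew zfh arjym kflz tns dmsf nitao zba uujtl
Hunk 4: at line 9 remove [dmsf] add [sqrb,ocfb,cjfj] -> 15 lines: uqfrj cgc tedgh ymhqu guew zfh arjym kflz tns sqrb ocfb cjfj nitao zba uujtl
Hunk 5: at line 4 remove [guew,zfh] add [gnyt,jdyvc] -> 15 lines: uqfrj cgc tedgh ymhqu gnyt jdyvc arjym kflz tns sqrb ocfb cjfj nitao zba uujtl
Hunk 6: at line 3 remove [gnyt,jdyvc,arjym] add [folk,qtre] -> 14 lines: uqfrj cgc tedgh ymhqu folk qtre kflz tns sqrb ocfb cjfj nitao zba uujtl

Answer: uqfrj
cgc
tedgh
ymhqu
folk
qtre
kflz
tns
sqrb
ocfb
cjfj
nitao
zba
uujtl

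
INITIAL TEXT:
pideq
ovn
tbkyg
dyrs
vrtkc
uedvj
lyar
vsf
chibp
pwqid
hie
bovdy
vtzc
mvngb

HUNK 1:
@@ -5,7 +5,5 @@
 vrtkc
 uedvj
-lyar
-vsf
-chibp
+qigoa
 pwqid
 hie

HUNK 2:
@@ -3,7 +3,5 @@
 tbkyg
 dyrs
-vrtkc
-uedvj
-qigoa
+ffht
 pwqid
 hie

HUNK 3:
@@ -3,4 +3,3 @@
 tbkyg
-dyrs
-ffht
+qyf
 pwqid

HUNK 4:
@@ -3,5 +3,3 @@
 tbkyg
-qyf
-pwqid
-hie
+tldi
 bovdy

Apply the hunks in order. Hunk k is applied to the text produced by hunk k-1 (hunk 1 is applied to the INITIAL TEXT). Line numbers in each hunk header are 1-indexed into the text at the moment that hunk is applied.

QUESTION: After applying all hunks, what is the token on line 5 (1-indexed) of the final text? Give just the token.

Hunk 1: at line 5 remove [lyar,vsf,chibp] add [qigoa] -> 12 lines: pideq ovn tbkyg dyrs vrtkc uedvj qigoa pwqid hie bovdy vtzc mvngb
Hunk 2: at line 3 remove [vrtkc,uedvj,qigoa] add [ffht] -> 10 lines: pideq ovn tbkyg dyrs ffht pwqid hie bovdy vtzc mvngb
Hunk 3: at line 3 remove [dyrs,ffht] add [qyf] -> 9 lines: pideq ovn tbkyg qyf pwqid hie bovdy vtzc mvngb
Hunk 4: at line 3 remove [qyf,pwqid,hie] add [tldi] -> 7 lines: pideq ovn tbkyg tldi bovdy vtzc mvngb
Final line 5: bovdy

Answer: bovdy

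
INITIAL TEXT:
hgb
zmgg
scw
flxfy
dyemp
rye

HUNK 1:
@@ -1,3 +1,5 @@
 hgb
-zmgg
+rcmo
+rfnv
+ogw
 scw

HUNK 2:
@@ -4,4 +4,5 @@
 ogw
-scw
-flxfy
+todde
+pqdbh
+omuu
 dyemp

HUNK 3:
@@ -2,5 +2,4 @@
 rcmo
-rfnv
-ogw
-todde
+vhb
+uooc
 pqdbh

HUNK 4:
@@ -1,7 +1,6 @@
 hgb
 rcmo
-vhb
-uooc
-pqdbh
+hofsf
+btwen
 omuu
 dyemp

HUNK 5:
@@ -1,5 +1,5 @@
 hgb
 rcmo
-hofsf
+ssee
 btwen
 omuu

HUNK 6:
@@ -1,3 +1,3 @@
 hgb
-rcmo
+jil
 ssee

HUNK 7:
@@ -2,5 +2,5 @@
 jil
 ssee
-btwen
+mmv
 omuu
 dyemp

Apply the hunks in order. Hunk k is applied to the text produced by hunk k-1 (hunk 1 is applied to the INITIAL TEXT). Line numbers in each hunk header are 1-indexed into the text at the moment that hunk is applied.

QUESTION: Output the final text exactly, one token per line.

Hunk 1: at line 1 remove [zmgg] add [rcmo,rfnv,ogw] -> 8 lines: hgb rcmo rfnv ogw scw flxfy dyemp rye
Hunk 2: at line 4 remove [scw,flxfy] add [todde,pqdbh,omuu] -> 9 lines: hgb rcmo rfnv ogw todde pqdbh omuu dyemp rye
Hunk 3: at line 2 remove [rfnv,ogw,todde] add [vhb,uooc] -> 8 lines: hgb rcmo vhb uooc pqdbh omuu dyemp rye
Hunk 4: at line 1 remove [vhb,uooc,pqdbh] add [hofsf,btwen] -> 7 lines: hgb rcmo hofsf btwen omuu dyemp rye
Hunk 5: at line 1 remove [hofsf] add [ssee] -> 7 lines: hgb rcmo ssee btwen omuu dyemp rye
Hunk 6: at line 1 remove [rcmo] add [jil] -> 7 lines: hgb jil ssee btwen omuu dyemp rye
Hunk 7: at line 2 remove [btwen] add [mmv] -> 7 lines: hgb jil ssee mmv omuu dyemp rye

Answer: hgb
jil
ssee
mmv
omuu
dyemp
rye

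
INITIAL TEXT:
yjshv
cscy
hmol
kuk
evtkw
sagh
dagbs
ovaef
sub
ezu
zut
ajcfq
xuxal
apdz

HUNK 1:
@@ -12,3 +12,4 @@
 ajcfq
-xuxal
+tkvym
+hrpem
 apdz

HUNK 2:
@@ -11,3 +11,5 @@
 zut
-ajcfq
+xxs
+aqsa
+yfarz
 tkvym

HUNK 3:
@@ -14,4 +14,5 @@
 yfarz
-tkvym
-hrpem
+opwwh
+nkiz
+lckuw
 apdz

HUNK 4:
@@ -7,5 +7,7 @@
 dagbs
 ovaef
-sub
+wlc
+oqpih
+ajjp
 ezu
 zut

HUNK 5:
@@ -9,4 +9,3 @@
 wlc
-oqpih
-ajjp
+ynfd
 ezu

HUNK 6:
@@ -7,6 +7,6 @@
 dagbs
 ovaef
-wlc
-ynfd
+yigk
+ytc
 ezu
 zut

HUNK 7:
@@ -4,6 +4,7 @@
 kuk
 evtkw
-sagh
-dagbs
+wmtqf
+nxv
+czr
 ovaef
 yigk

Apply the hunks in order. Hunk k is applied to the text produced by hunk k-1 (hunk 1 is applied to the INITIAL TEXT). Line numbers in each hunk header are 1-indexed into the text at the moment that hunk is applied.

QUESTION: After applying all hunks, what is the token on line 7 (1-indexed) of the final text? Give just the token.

Answer: nxv

Derivation:
Hunk 1: at line 12 remove [xuxal] add [tkvym,hrpem] -> 15 lines: yjshv cscy hmol kuk evtkw sagh dagbs ovaef sub ezu zut ajcfq tkvym hrpem apdz
Hunk 2: at line 11 remove [ajcfq] add [xxs,aqsa,yfarz] -> 17 lines: yjshv cscy hmol kuk evtkw sagh dagbs ovaef sub ezu zut xxs aqsa yfarz tkvym hrpem apdz
Hunk 3: at line 14 remove [tkvym,hrpem] add [opwwh,nkiz,lckuw] -> 18 lines: yjshv cscy hmol kuk evtkw sagh dagbs ovaef sub ezu zut xxs aqsa yfarz opwwh nkiz lckuw apdz
Hunk 4: at line 7 remove [sub] add [wlc,oqpih,ajjp] -> 20 lines: yjshv cscy hmol kuk evtkw sagh dagbs ovaef wlc oqpih ajjp ezu zut xxs aqsa yfarz opwwh nkiz lckuw apdz
Hunk 5: at line 9 remove [oqpih,ajjp] add [ynfd] -> 19 lines: yjshv cscy hmol kuk evtkw sagh dagbs ovaef wlc ynfd ezu zut xxs aqsa yfarz opwwh nkiz lckuw apdz
Hunk 6: at line 7 remove [wlc,ynfd] add [yigk,ytc] -> 19 lines: yjshv cscy hmol kuk evtkw sagh dagbs ovaef yigk ytc ezu zut xxs aqsa yfarz opwwh nkiz lckuw apdz
Hunk 7: at line 4 remove [sagh,dagbs] add [wmtqf,nxv,czr] -> 20 lines: yjshv cscy hmol kuk evtkw wmtqf nxv czr ovaef yigk ytc ezu zut xxs aqsa yfarz opwwh nkiz lckuw apdz
Final line 7: nxv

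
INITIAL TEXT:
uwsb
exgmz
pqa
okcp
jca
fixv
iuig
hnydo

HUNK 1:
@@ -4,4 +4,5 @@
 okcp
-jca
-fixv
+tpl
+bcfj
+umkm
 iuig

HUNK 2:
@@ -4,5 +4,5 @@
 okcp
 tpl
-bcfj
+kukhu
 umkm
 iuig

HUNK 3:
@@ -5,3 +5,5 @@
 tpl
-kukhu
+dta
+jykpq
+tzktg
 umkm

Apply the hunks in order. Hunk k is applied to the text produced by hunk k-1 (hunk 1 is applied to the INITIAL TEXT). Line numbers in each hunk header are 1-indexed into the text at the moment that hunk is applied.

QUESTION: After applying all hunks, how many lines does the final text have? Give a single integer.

Hunk 1: at line 4 remove [jca,fixv] add [tpl,bcfj,umkm] -> 9 lines: uwsb exgmz pqa okcp tpl bcfj umkm iuig hnydo
Hunk 2: at line 4 remove [bcfj] add [kukhu] -> 9 lines: uwsb exgmz pqa okcp tpl kukhu umkm iuig hnydo
Hunk 3: at line 5 remove [kukhu] add [dta,jykpq,tzktg] -> 11 lines: uwsb exgmz pqa okcp tpl dta jykpq tzktg umkm iuig hnydo
Final line count: 11

Answer: 11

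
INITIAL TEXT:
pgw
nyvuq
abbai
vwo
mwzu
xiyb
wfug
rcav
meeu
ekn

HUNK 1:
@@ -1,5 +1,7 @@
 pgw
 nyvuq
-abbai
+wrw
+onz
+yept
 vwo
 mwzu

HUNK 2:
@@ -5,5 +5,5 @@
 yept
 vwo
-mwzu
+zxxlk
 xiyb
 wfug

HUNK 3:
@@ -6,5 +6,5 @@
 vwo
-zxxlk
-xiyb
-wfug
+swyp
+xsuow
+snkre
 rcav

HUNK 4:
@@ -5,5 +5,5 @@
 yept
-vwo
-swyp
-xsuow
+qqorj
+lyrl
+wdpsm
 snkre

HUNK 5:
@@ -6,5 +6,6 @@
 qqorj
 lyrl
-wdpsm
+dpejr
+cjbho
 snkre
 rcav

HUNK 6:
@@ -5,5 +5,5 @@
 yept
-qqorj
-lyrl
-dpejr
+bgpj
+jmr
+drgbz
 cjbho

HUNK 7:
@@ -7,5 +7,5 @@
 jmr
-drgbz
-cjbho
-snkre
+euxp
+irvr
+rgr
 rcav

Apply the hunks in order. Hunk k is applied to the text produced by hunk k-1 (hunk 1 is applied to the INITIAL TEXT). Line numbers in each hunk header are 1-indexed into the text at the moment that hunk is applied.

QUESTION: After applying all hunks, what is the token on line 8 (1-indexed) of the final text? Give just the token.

Answer: euxp

Derivation:
Hunk 1: at line 1 remove [abbai] add [wrw,onz,yept] -> 12 lines: pgw nyvuq wrw onz yept vwo mwzu xiyb wfug rcav meeu ekn
Hunk 2: at line 5 remove [mwzu] add [zxxlk] -> 12 lines: pgw nyvuq wrw onz yept vwo zxxlk xiyb wfug rcav meeu ekn
Hunk 3: at line 6 remove [zxxlk,xiyb,wfug] add [swyp,xsuow,snkre] -> 12 lines: pgw nyvuq wrw onz yept vwo swyp xsuow snkre rcav meeu ekn
Hunk 4: at line 5 remove [vwo,swyp,xsuow] add [qqorj,lyrl,wdpsm] -> 12 lines: pgw nyvuq wrw onz yept qqorj lyrl wdpsm snkre rcav meeu ekn
Hunk 5: at line 6 remove [wdpsm] add [dpejr,cjbho] -> 13 lines: pgw nyvuq wrw onz yept qqorj lyrl dpejr cjbho snkre rcav meeu ekn
Hunk 6: at line 5 remove [qqorj,lyrl,dpejr] add [bgpj,jmr,drgbz] -> 13 lines: pgw nyvuq wrw onz yept bgpj jmr drgbz cjbho snkre rcav meeu ekn
Hunk 7: at line 7 remove [drgbz,cjbho,snkre] add [euxp,irvr,rgr] -> 13 lines: pgw nyvuq wrw onz yept bgpj jmr euxp irvr rgr rcav meeu ekn
Final line 8: euxp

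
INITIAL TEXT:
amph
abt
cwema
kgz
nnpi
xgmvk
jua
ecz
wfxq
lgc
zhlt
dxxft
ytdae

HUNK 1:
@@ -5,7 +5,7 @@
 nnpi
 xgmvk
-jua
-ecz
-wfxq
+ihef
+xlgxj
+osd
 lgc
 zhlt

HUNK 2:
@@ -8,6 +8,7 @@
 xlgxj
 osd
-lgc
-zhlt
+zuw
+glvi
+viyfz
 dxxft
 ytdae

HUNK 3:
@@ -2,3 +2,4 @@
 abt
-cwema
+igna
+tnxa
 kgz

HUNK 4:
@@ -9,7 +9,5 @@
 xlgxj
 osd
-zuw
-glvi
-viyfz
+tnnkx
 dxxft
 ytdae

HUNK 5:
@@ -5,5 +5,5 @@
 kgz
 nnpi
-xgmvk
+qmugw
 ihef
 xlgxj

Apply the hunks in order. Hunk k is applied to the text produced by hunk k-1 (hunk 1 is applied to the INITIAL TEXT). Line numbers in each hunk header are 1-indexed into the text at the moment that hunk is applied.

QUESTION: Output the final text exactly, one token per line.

Hunk 1: at line 5 remove [jua,ecz,wfxq] add [ihef,xlgxj,osd] -> 13 lines: amph abt cwema kgz nnpi xgmvk ihef xlgxj osd lgc zhlt dxxft ytdae
Hunk 2: at line 8 remove [lgc,zhlt] add [zuw,glvi,viyfz] -> 14 lines: amph abt cwema kgz nnpi xgmvk ihef xlgxj osd zuw glvi viyfz dxxft ytdae
Hunk 3: at line 2 remove [cwema] add [igna,tnxa] -> 15 lines: amph abt igna tnxa kgz nnpi xgmvk ihef xlgxj osd zuw glvi viyfz dxxft ytdae
Hunk 4: at line 9 remove [zuw,glvi,viyfz] add [tnnkx] -> 13 lines: amph abt igna tnxa kgz nnpi xgmvk ihef xlgxj osd tnnkx dxxft ytdae
Hunk 5: at line 5 remove [xgmvk] add [qmugw] -> 13 lines: amph abt igna tnxa kgz nnpi qmugw ihef xlgxj osd tnnkx dxxft ytdae

Answer: amph
abt
igna
tnxa
kgz
nnpi
qmugw
ihef
xlgxj
osd
tnnkx
dxxft
ytdae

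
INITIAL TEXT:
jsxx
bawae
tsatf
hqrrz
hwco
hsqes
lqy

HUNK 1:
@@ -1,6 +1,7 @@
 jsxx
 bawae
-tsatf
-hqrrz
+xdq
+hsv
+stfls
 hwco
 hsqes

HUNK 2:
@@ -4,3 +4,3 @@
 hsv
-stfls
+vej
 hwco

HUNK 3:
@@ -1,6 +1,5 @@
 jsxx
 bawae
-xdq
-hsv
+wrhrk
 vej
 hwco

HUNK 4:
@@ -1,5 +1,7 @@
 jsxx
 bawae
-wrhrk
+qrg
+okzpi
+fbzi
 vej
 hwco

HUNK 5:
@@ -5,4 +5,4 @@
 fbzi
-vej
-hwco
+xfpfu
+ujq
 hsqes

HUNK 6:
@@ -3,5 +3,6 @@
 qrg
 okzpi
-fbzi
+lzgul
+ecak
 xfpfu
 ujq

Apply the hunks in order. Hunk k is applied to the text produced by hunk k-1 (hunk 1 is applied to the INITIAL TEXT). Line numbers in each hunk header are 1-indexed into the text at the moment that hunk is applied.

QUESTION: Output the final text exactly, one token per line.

Answer: jsxx
bawae
qrg
okzpi
lzgul
ecak
xfpfu
ujq
hsqes
lqy

Derivation:
Hunk 1: at line 1 remove [tsatf,hqrrz] add [xdq,hsv,stfls] -> 8 lines: jsxx bawae xdq hsv stfls hwco hsqes lqy
Hunk 2: at line 4 remove [stfls] add [vej] -> 8 lines: jsxx bawae xdq hsv vej hwco hsqes lqy
Hunk 3: at line 1 remove [xdq,hsv] add [wrhrk] -> 7 lines: jsxx bawae wrhrk vej hwco hsqes lqy
Hunk 4: at line 1 remove [wrhrk] add [qrg,okzpi,fbzi] -> 9 lines: jsxx bawae qrg okzpi fbzi vej hwco hsqes lqy
Hunk 5: at line 5 remove [vej,hwco] add [xfpfu,ujq] -> 9 lines: jsxx bawae qrg okzpi fbzi xfpfu ujq hsqes lqy
Hunk 6: at line 3 remove [fbzi] add [lzgul,ecak] -> 10 lines: jsxx bawae qrg okzpi lzgul ecak xfpfu ujq hsqes lqy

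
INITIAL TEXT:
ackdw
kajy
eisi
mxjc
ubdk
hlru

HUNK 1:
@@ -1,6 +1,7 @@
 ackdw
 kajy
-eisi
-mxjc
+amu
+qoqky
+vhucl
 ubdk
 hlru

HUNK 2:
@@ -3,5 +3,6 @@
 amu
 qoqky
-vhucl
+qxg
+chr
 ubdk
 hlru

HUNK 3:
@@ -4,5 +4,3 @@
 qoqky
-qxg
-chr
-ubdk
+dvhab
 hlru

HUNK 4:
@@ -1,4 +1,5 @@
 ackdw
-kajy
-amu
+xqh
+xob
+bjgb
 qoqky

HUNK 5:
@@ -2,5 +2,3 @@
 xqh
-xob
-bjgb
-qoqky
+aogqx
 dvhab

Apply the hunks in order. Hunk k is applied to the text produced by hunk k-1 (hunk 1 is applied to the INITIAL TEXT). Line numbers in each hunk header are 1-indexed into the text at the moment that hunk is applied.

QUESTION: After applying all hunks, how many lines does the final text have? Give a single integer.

Answer: 5

Derivation:
Hunk 1: at line 1 remove [eisi,mxjc] add [amu,qoqky,vhucl] -> 7 lines: ackdw kajy amu qoqky vhucl ubdk hlru
Hunk 2: at line 3 remove [vhucl] add [qxg,chr] -> 8 lines: ackdw kajy amu qoqky qxg chr ubdk hlru
Hunk 3: at line 4 remove [qxg,chr,ubdk] add [dvhab] -> 6 lines: ackdw kajy amu qoqky dvhab hlru
Hunk 4: at line 1 remove [kajy,amu] add [xqh,xob,bjgb] -> 7 lines: ackdw xqh xob bjgb qoqky dvhab hlru
Hunk 5: at line 2 remove [xob,bjgb,qoqky] add [aogqx] -> 5 lines: ackdw xqh aogqx dvhab hlru
Final line count: 5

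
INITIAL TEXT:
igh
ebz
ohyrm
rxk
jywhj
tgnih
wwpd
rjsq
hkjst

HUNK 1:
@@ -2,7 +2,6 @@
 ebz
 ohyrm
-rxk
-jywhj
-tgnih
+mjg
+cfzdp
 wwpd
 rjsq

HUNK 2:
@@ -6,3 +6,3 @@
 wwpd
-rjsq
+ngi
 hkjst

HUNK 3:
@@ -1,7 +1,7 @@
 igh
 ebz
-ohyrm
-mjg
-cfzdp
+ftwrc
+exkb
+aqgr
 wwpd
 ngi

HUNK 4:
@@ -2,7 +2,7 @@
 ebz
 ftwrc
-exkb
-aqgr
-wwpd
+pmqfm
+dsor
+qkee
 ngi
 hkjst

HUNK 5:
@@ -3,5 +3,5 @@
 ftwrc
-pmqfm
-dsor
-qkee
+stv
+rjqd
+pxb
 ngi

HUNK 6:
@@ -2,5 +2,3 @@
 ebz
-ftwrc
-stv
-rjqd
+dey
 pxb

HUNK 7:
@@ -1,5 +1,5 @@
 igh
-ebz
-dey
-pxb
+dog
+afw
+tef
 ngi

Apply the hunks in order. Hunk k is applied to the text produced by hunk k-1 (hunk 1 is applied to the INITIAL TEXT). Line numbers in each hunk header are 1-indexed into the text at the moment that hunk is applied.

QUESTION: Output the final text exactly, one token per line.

Hunk 1: at line 2 remove [rxk,jywhj,tgnih] add [mjg,cfzdp] -> 8 lines: igh ebz ohyrm mjg cfzdp wwpd rjsq hkjst
Hunk 2: at line 6 remove [rjsq] add [ngi] -> 8 lines: igh ebz ohyrm mjg cfzdp wwpd ngi hkjst
Hunk 3: at line 1 remove [ohyrm,mjg,cfzdp] add [ftwrc,exkb,aqgr] -> 8 lines: igh ebz ftwrc exkb aqgr wwpd ngi hkjst
Hunk 4: at line 2 remove [exkb,aqgr,wwpd] add [pmqfm,dsor,qkee] -> 8 lines: igh ebz ftwrc pmqfm dsor qkee ngi hkjst
Hunk 5: at line 3 remove [pmqfm,dsor,qkee] add [stv,rjqd,pxb] -> 8 lines: igh ebz ftwrc stv rjqd pxb ngi hkjst
Hunk 6: at line 2 remove [ftwrc,stv,rjqd] add [dey] -> 6 lines: igh ebz dey pxb ngi hkjst
Hunk 7: at line 1 remove [ebz,dey,pxb] add [dog,afw,tef] -> 6 lines: igh dog afw tef ngi hkjst

Answer: igh
dog
afw
tef
ngi
hkjst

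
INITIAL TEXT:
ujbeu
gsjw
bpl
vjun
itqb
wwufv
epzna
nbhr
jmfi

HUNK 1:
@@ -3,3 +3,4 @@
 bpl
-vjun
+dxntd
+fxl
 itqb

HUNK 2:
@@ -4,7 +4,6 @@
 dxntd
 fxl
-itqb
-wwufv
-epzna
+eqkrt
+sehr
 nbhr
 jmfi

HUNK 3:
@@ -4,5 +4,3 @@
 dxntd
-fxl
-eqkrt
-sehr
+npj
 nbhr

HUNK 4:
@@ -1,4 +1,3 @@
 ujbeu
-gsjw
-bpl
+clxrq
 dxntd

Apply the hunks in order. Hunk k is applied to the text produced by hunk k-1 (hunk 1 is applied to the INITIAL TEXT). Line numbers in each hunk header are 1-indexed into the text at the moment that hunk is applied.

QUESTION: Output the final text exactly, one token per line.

Hunk 1: at line 3 remove [vjun] add [dxntd,fxl] -> 10 lines: ujbeu gsjw bpl dxntd fxl itqb wwufv epzna nbhr jmfi
Hunk 2: at line 4 remove [itqb,wwufv,epzna] add [eqkrt,sehr] -> 9 lines: ujbeu gsjw bpl dxntd fxl eqkrt sehr nbhr jmfi
Hunk 3: at line 4 remove [fxl,eqkrt,sehr] add [npj] -> 7 lines: ujbeu gsjw bpl dxntd npj nbhr jmfi
Hunk 4: at line 1 remove [gsjw,bpl] add [clxrq] -> 6 lines: ujbeu clxrq dxntd npj nbhr jmfi

Answer: ujbeu
clxrq
dxntd
npj
nbhr
jmfi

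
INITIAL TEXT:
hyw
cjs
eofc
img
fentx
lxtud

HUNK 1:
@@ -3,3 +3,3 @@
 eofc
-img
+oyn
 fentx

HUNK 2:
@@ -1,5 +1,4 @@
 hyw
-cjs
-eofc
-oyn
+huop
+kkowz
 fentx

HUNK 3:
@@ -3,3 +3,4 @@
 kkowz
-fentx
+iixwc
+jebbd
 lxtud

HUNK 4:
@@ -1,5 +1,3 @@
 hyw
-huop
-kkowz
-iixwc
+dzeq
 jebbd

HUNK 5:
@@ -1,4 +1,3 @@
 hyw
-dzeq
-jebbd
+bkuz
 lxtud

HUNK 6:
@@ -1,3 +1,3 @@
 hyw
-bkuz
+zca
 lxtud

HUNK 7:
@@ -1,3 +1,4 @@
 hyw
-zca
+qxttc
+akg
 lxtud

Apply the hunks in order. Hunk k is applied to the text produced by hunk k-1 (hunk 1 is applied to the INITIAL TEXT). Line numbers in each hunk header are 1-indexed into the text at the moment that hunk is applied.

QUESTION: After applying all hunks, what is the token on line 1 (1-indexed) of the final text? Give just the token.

Answer: hyw

Derivation:
Hunk 1: at line 3 remove [img] add [oyn] -> 6 lines: hyw cjs eofc oyn fentx lxtud
Hunk 2: at line 1 remove [cjs,eofc,oyn] add [huop,kkowz] -> 5 lines: hyw huop kkowz fentx lxtud
Hunk 3: at line 3 remove [fentx] add [iixwc,jebbd] -> 6 lines: hyw huop kkowz iixwc jebbd lxtud
Hunk 4: at line 1 remove [huop,kkowz,iixwc] add [dzeq] -> 4 lines: hyw dzeq jebbd lxtud
Hunk 5: at line 1 remove [dzeq,jebbd] add [bkuz] -> 3 lines: hyw bkuz lxtud
Hunk 6: at line 1 remove [bkuz] add [zca] -> 3 lines: hyw zca lxtud
Hunk 7: at line 1 remove [zca] add [qxttc,akg] -> 4 lines: hyw qxttc akg lxtud
Final line 1: hyw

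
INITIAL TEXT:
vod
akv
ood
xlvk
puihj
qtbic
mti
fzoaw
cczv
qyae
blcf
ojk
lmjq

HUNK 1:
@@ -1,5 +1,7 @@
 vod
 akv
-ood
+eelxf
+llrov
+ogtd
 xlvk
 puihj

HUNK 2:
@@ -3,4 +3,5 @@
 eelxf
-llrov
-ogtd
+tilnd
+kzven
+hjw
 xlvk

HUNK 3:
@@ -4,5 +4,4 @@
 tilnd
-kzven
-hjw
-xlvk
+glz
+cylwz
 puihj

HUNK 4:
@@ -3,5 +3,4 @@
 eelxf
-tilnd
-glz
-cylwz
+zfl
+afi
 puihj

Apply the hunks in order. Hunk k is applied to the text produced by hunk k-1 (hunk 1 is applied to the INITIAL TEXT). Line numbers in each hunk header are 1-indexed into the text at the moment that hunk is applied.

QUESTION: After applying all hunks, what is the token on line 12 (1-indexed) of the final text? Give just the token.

Answer: blcf

Derivation:
Hunk 1: at line 1 remove [ood] add [eelxf,llrov,ogtd] -> 15 lines: vod akv eelxf llrov ogtd xlvk puihj qtbic mti fzoaw cczv qyae blcf ojk lmjq
Hunk 2: at line 3 remove [llrov,ogtd] add [tilnd,kzven,hjw] -> 16 lines: vod akv eelxf tilnd kzven hjw xlvk puihj qtbic mti fzoaw cczv qyae blcf ojk lmjq
Hunk 3: at line 4 remove [kzven,hjw,xlvk] add [glz,cylwz] -> 15 lines: vod akv eelxf tilnd glz cylwz puihj qtbic mti fzoaw cczv qyae blcf ojk lmjq
Hunk 4: at line 3 remove [tilnd,glz,cylwz] add [zfl,afi] -> 14 lines: vod akv eelxf zfl afi puihj qtbic mti fzoaw cczv qyae blcf ojk lmjq
Final line 12: blcf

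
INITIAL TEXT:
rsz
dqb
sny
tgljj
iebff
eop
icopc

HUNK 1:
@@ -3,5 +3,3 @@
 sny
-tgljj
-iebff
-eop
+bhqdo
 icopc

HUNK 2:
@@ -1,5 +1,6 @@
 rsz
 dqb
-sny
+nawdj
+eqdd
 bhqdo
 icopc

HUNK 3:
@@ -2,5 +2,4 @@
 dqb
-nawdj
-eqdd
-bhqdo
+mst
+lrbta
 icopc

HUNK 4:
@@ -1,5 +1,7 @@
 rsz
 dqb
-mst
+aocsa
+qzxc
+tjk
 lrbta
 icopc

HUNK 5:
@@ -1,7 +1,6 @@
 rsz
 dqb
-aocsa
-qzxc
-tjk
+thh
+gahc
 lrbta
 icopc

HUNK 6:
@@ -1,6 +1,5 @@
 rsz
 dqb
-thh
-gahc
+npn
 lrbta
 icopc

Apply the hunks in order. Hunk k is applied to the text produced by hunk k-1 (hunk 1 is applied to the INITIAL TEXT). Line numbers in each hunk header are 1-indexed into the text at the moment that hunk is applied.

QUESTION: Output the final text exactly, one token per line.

Hunk 1: at line 3 remove [tgljj,iebff,eop] add [bhqdo] -> 5 lines: rsz dqb sny bhqdo icopc
Hunk 2: at line 1 remove [sny] add [nawdj,eqdd] -> 6 lines: rsz dqb nawdj eqdd bhqdo icopc
Hunk 3: at line 2 remove [nawdj,eqdd,bhqdo] add [mst,lrbta] -> 5 lines: rsz dqb mst lrbta icopc
Hunk 4: at line 1 remove [mst] add [aocsa,qzxc,tjk] -> 7 lines: rsz dqb aocsa qzxc tjk lrbta icopc
Hunk 5: at line 1 remove [aocsa,qzxc,tjk] add [thh,gahc] -> 6 lines: rsz dqb thh gahc lrbta icopc
Hunk 6: at line 1 remove [thh,gahc] add [npn] -> 5 lines: rsz dqb npn lrbta icopc

Answer: rsz
dqb
npn
lrbta
icopc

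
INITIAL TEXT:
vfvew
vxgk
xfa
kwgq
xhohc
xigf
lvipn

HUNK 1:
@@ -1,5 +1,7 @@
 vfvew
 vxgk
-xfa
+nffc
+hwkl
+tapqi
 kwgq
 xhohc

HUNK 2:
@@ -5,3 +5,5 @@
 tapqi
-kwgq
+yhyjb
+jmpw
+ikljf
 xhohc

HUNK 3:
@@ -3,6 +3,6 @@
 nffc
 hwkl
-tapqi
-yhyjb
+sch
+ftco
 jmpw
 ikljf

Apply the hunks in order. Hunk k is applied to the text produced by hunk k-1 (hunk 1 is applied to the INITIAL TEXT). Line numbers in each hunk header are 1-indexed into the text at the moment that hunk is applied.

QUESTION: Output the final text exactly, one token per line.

Answer: vfvew
vxgk
nffc
hwkl
sch
ftco
jmpw
ikljf
xhohc
xigf
lvipn

Derivation:
Hunk 1: at line 1 remove [xfa] add [nffc,hwkl,tapqi] -> 9 lines: vfvew vxgk nffc hwkl tapqi kwgq xhohc xigf lvipn
Hunk 2: at line 5 remove [kwgq] add [yhyjb,jmpw,ikljf] -> 11 lines: vfvew vxgk nffc hwkl tapqi yhyjb jmpw ikljf xhohc xigf lvipn
Hunk 3: at line 3 remove [tapqi,yhyjb] add [sch,ftco] -> 11 lines: vfvew vxgk nffc hwkl sch ftco jmpw ikljf xhohc xigf lvipn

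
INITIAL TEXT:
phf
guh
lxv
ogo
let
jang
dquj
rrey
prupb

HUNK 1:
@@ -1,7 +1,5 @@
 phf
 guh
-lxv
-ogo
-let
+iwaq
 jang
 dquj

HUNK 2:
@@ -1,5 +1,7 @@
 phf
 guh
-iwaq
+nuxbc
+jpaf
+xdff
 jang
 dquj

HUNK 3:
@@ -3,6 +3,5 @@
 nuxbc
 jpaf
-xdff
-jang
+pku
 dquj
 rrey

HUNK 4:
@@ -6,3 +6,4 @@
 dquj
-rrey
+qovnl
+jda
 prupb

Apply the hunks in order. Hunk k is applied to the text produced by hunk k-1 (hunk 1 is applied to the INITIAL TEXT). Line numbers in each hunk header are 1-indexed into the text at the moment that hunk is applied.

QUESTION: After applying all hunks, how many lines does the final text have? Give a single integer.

Answer: 9

Derivation:
Hunk 1: at line 1 remove [lxv,ogo,let] add [iwaq] -> 7 lines: phf guh iwaq jang dquj rrey prupb
Hunk 2: at line 1 remove [iwaq] add [nuxbc,jpaf,xdff] -> 9 lines: phf guh nuxbc jpaf xdff jang dquj rrey prupb
Hunk 3: at line 3 remove [xdff,jang] add [pku] -> 8 lines: phf guh nuxbc jpaf pku dquj rrey prupb
Hunk 4: at line 6 remove [rrey] add [qovnl,jda] -> 9 lines: phf guh nuxbc jpaf pku dquj qovnl jda prupb
Final line count: 9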